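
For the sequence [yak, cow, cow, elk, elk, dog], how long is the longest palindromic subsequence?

2

One longest palindromic subsequence is elk elk (positions 4,5); it reads the same forward and backward, and the interval DP gives dp[1][6] = 2.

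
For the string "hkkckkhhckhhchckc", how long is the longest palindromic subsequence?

Using dp[i][j] = 2 + dp[i+1][j−1] if the ends match, else max(dp[i+1][j], dp[i][j−1]):
dp[1][17] = 10. A witness is ckhchhchkc at positions 4,5,8,9,11,12,13,14,16,17.

10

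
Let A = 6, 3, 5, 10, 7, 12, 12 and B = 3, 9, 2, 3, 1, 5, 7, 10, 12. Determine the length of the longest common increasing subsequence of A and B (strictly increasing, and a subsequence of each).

For each value that appears in both, track the longest common increasing run ending there.
The best achievable length is 4; one witness is 3, 5, 7, 12 (A-positions 2,3,5,6, B-positions 1,6,7,9).

4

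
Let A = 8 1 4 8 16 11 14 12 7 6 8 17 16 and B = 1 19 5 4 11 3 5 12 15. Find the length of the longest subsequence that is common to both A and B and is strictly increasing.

4

A longest common strictly increasing subsequence is 1, 4, 11, 12 (length 4); it appears in order in both A and B, and no longer such subsequence exists.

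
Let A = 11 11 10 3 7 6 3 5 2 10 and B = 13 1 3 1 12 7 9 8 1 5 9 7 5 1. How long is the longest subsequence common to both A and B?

3

Backtracking the LCS table gives one alignment: 3 (A4,B3) → 7 (A5,B12) → 5 (A8,B13).
So the longest common subsequence has length 3.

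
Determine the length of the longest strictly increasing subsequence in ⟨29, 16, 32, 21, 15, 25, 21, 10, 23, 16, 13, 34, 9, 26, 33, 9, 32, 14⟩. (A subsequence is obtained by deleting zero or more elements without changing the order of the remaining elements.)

5

One longest increasing subsequence is 16, 21, 25, 26, 33 (positions 2,4,6,14,15), of length 5; no longer one exists.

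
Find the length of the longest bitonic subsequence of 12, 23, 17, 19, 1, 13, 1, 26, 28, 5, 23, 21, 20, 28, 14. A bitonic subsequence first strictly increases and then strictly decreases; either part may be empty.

9

Let inc[i] be the LIS ending at i and dec[i] the longest strictly decreasing subsequence starting at i. inc = [1, 2, 2, 3, 1, 2, 1, 4, 5, 2, 4, 4, 4, 5, 3], dec = [2, 4, 3, 3, 1, 2, 1, 5, 5, 1, 4, 3, 2, 2, 1].
max_i inc[i]+dec[i]−1 = 9, with one witness 12, 17, 19, 26, 28, 23, 21, 20, 14.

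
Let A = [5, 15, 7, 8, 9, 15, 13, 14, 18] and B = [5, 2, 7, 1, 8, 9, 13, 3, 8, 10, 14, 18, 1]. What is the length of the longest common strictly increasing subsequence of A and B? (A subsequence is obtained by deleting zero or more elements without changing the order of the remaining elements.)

For each value that appears in both, track the longest common increasing run ending there.
The best achievable length is 7; one witness is 5, 7, 8, 9, 13, 14, 18 (A-positions 1,3,4,5,7,8,9, B-positions 1,3,5,6,7,11,12).

7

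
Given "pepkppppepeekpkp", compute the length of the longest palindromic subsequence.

One longest palindromic subsequence is ppkpppppkpp (positions 1,3,4,5,6,7,8,10,13,14,16); it reads the same forward and backward, and the interval DP gives dp[1][16] = 11.

11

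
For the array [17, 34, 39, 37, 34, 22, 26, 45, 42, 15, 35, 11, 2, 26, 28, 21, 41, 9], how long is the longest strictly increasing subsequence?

One longest increasing subsequence is 17, 22, 26, 35, 41 (positions 1,6,7,11,17), of length 5; no longer one exists.

5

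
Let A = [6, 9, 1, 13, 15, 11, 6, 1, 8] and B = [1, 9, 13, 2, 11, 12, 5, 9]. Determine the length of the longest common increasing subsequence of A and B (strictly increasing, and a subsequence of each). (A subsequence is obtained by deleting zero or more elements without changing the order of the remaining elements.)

For each value that appears in both, track the longest common increasing run ending there.
The best achievable length is 2; one witness is 1, 13 (A-positions 3,4, B-positions 1,3).

2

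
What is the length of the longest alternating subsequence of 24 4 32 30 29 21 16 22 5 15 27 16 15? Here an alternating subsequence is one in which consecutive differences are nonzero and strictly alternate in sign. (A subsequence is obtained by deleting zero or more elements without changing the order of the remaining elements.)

8

Track the best alternating length ending on an up-step vs a down-step at each position: up/down = 1/1, 1/2, 3/1, 3/4, 3/4, 3/4, 3/4, 5/4, 3/6, 7/6, 7/4, 7/8, 7/8.
The maximum over both is 8; one such subsequence is 24, 4, 32, 21, 22, 5, 27, 16.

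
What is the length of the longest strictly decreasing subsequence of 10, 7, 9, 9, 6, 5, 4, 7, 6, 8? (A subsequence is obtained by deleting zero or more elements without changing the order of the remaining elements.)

5

Let dp[i] be the longest decreasing subsequence ending at position i. Then dp = [1, 2, 2, 2, 3, 4, 5, 3, 4, 3].
The maximum is 5; one witness is 10, 7, 6, 5, 4 at positions 1,2,5,6,7.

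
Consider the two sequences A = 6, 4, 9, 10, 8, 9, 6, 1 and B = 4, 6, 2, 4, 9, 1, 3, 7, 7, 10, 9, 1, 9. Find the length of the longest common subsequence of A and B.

A longest common subsequence is 6, 4, 9, 10, 9, 1 (length 6); the LCS DP confirms no longer common subsequence exists.

6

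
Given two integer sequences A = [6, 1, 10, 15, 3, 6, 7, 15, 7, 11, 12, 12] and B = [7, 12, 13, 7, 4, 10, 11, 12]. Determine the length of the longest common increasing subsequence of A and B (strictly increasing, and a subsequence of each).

3

For each value that appears in both, track the longest common increasing run ending there.
The best achievable length is 3; one witness is 7, 11, 12 (A-positions 7,10,11, B-positions 1,7,8).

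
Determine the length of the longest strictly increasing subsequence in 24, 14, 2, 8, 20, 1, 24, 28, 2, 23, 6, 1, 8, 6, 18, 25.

Scanning left to right, the best length ending at each element is: 24→1, 14→1, 2→1, 8→2, 20→3, 1→1, 24→4, 28→5, 2→2, 23→4, 6→3, 1→1, 8→4, 6→3, 18→5, 25→6.
So the longest increasing subsequence has length 6, e.g. 1, 2, 6, 8, 18, 25.

6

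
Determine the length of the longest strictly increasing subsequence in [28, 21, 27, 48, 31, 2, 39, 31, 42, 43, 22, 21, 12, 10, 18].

6

Let dp[i] be the longest increasing subsequence ending at position i. Then dp = [1, 1, 2, 3, 3, 1, 4, 3, 5, 6, 2, 2, 2, 2, 3].
The maximum is 6; one witness is 21, 27, 31, 39, 42, 43 at positions 2,3,5,7,9,10.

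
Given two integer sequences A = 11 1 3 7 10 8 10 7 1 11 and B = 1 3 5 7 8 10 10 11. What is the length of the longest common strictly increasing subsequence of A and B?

For each value that appears in both, track the longest common increasing run ending there.
The best achievable length is 6; one witness is 1, 3, 7, 8, 10, 11 (A-positions 2,3,4,6,7,10, B-positions 1,2,4,5,6,8).

6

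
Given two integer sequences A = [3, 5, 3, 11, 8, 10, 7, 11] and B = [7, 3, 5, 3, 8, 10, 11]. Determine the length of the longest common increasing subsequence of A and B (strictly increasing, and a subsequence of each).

5

For each value that appears in both, track the longest common increasing run ending there.
The best achievable length is 5; one witness is 3, 5, 8, 10, 11 (A-positions 1,2,5,6,8, B-positions 2,3,5,6,7).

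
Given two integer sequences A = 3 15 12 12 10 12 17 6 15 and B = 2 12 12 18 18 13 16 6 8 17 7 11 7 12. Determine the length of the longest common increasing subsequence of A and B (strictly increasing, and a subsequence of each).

2

A longest common strictly increasing subsequence is 12, 17 (length 2); it appears in order in both A and B, and no longer such subsequence exists.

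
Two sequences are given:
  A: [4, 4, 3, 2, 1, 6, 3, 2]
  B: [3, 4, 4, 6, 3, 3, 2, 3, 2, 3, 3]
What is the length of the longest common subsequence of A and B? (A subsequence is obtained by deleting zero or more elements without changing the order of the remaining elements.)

A longest common subsequence is 4, 4, 3, 2, 3, 2 (length 6); the LCS DP confirms no longer common subsequence exists.

6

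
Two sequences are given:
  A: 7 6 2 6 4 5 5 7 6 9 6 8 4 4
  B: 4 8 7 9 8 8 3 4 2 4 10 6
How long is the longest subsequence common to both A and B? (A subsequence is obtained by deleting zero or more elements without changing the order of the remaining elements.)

6

Backtracking the LCS table gives one alignment: 4 (A5,B1) → 7 (A8,B3) → 9 (A10,B4) → 8 (A12,B6) → 4 (A13,B8) → 4 (A14,B10).
So the longest common subsequence has length 6.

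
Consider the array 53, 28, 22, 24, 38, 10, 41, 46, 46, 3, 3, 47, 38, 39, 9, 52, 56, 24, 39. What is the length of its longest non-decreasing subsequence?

Let dp[i] be the longest non-decreasing subsequence ending at position i. Then dp = [1, 1, 1, 2, 3, 1, 4, 5, 6, 1, 2, 7, 4, 5, 3, 8, 9, 4, 6].
The maximum is 9; one witness is 22, 24, 38, 41, 46, 46, 47, 52, 56 at positions 3,4,5,7,8,9,12,16,17.

9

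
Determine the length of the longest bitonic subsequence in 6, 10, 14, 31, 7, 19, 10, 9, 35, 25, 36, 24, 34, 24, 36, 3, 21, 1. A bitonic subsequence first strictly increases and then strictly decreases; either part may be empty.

10

One longest bitonic subsequence is 6, 10, 14, 31, 35, 36, 34, 24, 21, 1 (positions 1,2,3,4,9,11,13,14,17,18): it rises to 36 then falls. Length 10 is optimal.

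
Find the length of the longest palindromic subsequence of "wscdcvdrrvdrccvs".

10

One longest palindromic subsequence is sccdrrdccs (positions 2,3,5,7,8,9,11,13,14,16); it reads the same forward and backward, and the interval DP gives dp[1][16] = 10.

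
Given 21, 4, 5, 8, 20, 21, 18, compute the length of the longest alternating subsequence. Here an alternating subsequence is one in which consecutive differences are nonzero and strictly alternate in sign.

A longest alternating subsequence is 21, 4, 20, 18 (positions 1,2,5,7); its 3 consecutive differences strictly alternate in sign, and length 4 is optimal.

4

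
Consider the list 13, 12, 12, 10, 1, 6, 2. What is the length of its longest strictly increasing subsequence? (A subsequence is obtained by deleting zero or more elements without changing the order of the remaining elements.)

One longest increasing subsequence is 1, 6 (positions 5,6), of length 2; no longer one exists.

2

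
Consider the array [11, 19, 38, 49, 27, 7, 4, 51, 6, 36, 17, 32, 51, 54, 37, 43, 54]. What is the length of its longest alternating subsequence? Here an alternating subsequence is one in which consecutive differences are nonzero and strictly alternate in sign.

10

A longest alternating subsequence is 11, 38, 27, 51, 6, 36, 17, 51, 37, 43 (positions 1,3,5,8,9,10,11,13,15,16); its 9 consecutive differences strictly alternate in sign, and length 10 is optimal.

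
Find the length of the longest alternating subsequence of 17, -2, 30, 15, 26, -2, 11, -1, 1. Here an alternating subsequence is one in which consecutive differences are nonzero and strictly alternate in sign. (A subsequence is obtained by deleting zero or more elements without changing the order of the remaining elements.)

9

A longest alternating subsequence is 17, -2, 30, 15, 26, -2, 11, -1, 1 (positions 1,2,3,4,5,6,7,8,9); its 8 consecutive differences strictly alternate in sign, and length 9 is optimal.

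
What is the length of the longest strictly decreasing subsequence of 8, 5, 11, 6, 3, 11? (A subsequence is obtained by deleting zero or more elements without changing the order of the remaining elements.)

Let dp[i] be the longest decreasing subsequence ending at position i. Then dp = [1, 2, 1, 2, 3, 1].
The maximum is 3; one witness is 8, 5, 3 at positions 1,2,5.

3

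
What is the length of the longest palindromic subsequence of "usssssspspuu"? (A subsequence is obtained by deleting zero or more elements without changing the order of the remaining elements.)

One longest palindromic subsequence is usssssssu (positions 1,2,3,4,5,6,7,9,12); it reads the same forward and backward, and the interval DP gives dp[1][12] = 9.

9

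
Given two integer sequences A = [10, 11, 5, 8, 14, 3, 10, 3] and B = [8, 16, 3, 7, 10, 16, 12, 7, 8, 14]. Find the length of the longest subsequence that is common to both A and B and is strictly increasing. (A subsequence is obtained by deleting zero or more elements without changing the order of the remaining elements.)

2

A longest common strictly increasing subsequence is 8, 10 (length 2); it appears in order in both A and B, and no longer such subsequence exists.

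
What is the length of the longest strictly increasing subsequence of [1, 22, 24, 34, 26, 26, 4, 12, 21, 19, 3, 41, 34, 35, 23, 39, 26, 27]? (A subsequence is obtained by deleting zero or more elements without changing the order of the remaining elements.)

Let dp[i] be the longest increasing subsequence ending at position i. Then dp = [1, 2, 3, 4, 4, 4, 2, 3, 4, 4, 2, 5, 5, 6, 5, 7, 6, 7].
The maximum is 7; one witness is 1, 22, 24, 26, 34, 35, 39 at positions 1,2,3,5,13,14,16.

7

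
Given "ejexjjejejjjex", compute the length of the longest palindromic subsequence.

11

Using dp[i][j] = 2 + dp[i+1][j−1] if the ends match, else max(dp[i+1][j], dp[i][j−1]):
dp[1][14] = 11. A witness is ejjjejejjje at positions 1,2,5,6,7,8,9,10,11,12,13.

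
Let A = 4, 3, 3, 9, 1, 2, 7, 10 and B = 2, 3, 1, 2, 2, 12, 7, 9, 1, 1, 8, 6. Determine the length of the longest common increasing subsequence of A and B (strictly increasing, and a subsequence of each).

3

A longest common strictly increasing subsequence is 1, 2, 7 (length 3); it appears in order in both A and B, and no longer such subsequence exists.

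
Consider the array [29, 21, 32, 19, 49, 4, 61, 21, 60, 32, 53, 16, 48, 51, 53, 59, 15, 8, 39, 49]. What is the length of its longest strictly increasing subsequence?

7

Let dp[i] be the longest increasing subsequence ending at position i. Then dp = [1, 1, 2, 1, 3, 1, 4, 2, 4, 3, 4, 2, 4, 5, 6, 7, 2, 2, 4, 5].
The maximum is 7; one witness is 19, 21, 32, 48, 51, 53, 59 at positions 4,8,10,13,14,15,16.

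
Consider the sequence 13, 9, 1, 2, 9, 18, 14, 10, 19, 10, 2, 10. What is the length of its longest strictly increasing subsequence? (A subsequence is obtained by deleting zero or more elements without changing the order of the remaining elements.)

Let dp[i] be the longest increasing subsequence ending at position i. Then dp = [1, 1, 1, 2, 3, 4, 4, 4, 5, 4, 2, 4].
The maximum is 5; one witness is 1, 2, 9, 18, 19 at positions 3,4,5,6,9.

5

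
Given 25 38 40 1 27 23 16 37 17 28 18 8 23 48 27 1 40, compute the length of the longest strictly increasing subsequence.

Let dp[i] be the longest increasing subsequence ending at position i. Then dp = [1, 2, 3, 1, 2, 2, 2, 3, 3, 4, 4, 2, 5, 6, 6, 1, 7].
The maximum is 7; one witness is 1, 16, 17, 18, 23, 27, 40 at positions 4,7,9,11,13,15,17.

7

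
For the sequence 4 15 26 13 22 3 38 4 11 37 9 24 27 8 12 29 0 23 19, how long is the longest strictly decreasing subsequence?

6

One longest decreasing subsequence is 15, 13, 11, 9, 8, 0 (positions 2,4,9,11,14,17), of length 6; no longer one exists.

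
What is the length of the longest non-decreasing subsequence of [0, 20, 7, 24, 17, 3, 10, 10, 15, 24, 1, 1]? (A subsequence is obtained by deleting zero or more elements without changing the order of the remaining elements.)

Scanning left to right, the best length ending at each element is: 0→1, 20→2, 7→2, 24→3, 17→3, 3→2, 10→3, 10→4, 15→5, 24→6, 1→2, 1→3.
So the longest non-decreasing subsequence has length 6, e.g. 0, 7, 10, 10, 15, 24.

6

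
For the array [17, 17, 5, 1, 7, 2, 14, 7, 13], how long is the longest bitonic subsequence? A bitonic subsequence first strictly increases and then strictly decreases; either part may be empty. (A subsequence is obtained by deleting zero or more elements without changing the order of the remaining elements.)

4

Let inc[i] be the LIS ending at i and dec[i] the longest strictly decreasing subsequence starting at i. inc = [1, 1, 1, 1, 2, 2, 3, 3, 4], dec = [3, 3, 2, 1, 2, 1, 2, 1, 1].
max_i inc[i]+dec[i]−1 = 4, with one witness 5, 7, 14, 13.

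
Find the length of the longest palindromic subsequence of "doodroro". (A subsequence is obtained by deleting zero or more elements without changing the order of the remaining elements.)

5

One longest palindromic subsequence is ororo (positions 2,5,6,7,8); it reads the same forward and backward, and the interval DP gives dp[1][8] = 5.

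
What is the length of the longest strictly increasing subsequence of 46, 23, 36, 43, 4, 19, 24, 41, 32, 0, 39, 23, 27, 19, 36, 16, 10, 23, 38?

6

Let dp[i] be the longest increasing subsequence ending at position i. Then dp = [1, 1, 2, 3, 1, 2, 3, 4, 4, 1, 5, 3, 4, 2, 5, 2, 2, 3, 6].
The maximum is 6; one witness is 4, 19, 24, 32, 36, 38 at positions 5,6,7,9,15,19.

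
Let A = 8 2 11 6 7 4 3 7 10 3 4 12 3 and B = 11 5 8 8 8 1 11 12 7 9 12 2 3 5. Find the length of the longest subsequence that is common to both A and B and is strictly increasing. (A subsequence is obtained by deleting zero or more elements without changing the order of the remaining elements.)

3

A longest common strictly increasing subsequence is 8, 11, 12 (length 3); it appears in order in both A and B, and no longer such subsequence exists.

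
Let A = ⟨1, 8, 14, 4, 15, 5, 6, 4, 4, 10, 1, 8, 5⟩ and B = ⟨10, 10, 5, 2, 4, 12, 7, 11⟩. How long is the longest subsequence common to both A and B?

2

Backtracking the LCS table gives one alignment: 5 (A6,B3) → 4 (A8,B5).
So the longest common subsequence has length 2.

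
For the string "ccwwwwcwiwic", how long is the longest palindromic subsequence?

Using dp[i][j] = 2 + dp[i+1][j−1] if the ends match, else max(dp[i+1][j], dp[i][j−1]):
dp[1][12] = 8. A witness is cwwwwwwc at positions 1,3,4,5,6,8,10,12.

8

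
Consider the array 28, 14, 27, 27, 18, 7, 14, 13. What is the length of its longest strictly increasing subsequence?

2

Let dp[i] be the longest increasing subsequence ending at position i. Then dp = [1, 1, 2, 2, 2, 1, 2, 2].
The maximum is 2; one witness is 14, 27 at positions 2,3.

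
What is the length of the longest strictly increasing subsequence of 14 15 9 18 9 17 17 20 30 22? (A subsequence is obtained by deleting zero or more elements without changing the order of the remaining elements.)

5

One longest increasing subsequence is 14, 15, 18, 20, 30 (positions 1,2,4,8,9), of length 5; no longer one exists.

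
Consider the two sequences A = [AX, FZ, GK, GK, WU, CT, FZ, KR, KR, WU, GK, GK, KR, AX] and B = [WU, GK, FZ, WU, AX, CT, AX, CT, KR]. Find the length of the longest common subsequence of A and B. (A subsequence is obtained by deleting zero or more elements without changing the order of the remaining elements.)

A longest common subsequence is FZ, WU, CT, KR (length 4); the LCS DP confirms no longer common subsequence exists.

4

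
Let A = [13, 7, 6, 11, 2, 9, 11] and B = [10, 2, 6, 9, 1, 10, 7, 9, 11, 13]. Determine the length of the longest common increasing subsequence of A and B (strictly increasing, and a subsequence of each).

3

A longest common strictly increasing subsequence is 2, 9, 11 (length 3); it appears in order in both A and B, and no longer such subsequence exists.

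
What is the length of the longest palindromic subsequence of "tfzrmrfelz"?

Using dp[i][j] = 2 + dp[i+1][j−1] if the ends match, else max(dp[i+1][j], dp[i][j−1]):
dp[1][10] = 5. A witness is zrmrz at positions 3,4,5,6,10.

5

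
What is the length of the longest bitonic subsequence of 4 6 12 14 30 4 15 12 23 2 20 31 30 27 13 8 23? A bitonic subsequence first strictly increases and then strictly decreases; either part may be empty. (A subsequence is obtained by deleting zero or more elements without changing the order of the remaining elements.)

11

One longest bitonic subsequence is 4, 6, 12, 14, 15, 23, 31, 30, 27, 13, 8 (positions 1,2,3,4,7,9,12,13,14,15,16): it rises to 31 then falls. Length 11 is optimal.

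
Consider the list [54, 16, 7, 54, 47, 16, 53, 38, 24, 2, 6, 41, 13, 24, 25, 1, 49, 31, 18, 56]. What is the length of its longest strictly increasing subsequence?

7

Let dp[i] be the longest increasing subsequence ending at position i. Then dp = [1, 1, 1, 2, 2, 2, 3, 3, 3, 1, 2, 4, 3, 4, 5, 1, 6, 6, 4, 7].
The maximum is 7; one witness is 2, 6, 13, 24, 25, 49, 56 at positions 10,11,13,14,15,17,20.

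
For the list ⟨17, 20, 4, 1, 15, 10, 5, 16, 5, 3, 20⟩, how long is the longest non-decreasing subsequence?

Scanning left to right, the best length ending at each element is: 17→1, 20→2, 4→1, 1→1, 15→2, 10→2, 5→2, 16→3, 5→3, 3→2, 20→4.
So the longest non-decreasing subsequence has length 4, e.g. 4, 15, 16, 20.

4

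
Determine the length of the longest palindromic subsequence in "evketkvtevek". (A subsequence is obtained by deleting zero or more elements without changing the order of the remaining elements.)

9

Using dp[i][j] = 2 + dp[i+1][j−1] if the ends match, else max(dp[i+1][j], dp[i][j−1]):
dp[1][12] = 9. A witness is evetvteve at positions 1,2,4,5,7,8,9,10,11.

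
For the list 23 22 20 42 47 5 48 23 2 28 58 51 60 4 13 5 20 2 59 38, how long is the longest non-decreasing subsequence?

One longest non-decreasing subsequence is 23, 42, 47, 48, 58, 60 (positions 1,4,5,7,11,13), of length 6; no longer one exists.

6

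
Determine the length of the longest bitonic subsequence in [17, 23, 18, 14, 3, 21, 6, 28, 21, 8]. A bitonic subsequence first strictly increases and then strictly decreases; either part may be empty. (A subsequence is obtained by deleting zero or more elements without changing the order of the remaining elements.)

6

One longest bitonic subsequence is 17, 18, 21, 28, 21, 8 (positions 1,3,6,8,9,10): it rises to 28 then falls. Length 6 is optimal.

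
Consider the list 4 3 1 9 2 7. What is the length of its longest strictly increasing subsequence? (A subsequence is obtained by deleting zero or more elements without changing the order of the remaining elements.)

Scanning left to right, the best length ending at each element is: 4→1, 3→1, 1→1, 9→2, 2→2, 7→3.
So the longest increasing subsequence has length 3, e.g. 1, 2, 7.

3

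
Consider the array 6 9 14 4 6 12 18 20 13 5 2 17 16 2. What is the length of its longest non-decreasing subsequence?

Scanning left to right, the best length ending at each element is: 6→1, 9→2, 14→3, 4→1, 6→2, 12→3, 18→4, 20→5, 13→4, 5→2, 2→1, 17→5, 16→5, 2→2.
So the longest non-decreasing subsequence has length 5, e.g. 6, 9, 14, 18, 20.

5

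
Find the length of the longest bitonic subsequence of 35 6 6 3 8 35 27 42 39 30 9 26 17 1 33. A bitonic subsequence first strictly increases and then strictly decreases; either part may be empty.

9

One longest bitonic subsequence is 6, 8, 35, 42, 39, 30, 26, 17, 1 (positions 2,5,6,8,9,10,12,13,14): it rises to 42 then falls. Length 9 is optimal.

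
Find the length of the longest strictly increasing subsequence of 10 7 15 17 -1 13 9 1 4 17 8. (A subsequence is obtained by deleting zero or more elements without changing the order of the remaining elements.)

Let dp[i] be the longest increasing subsequence ending at position i. Then dp = [1, 1, 2, 3, 1, 2, 2, 2, 3, 4, 4].
The maximum is 4; one witness is -1, 1, 4, 17 at positions 5,8,9,10.

4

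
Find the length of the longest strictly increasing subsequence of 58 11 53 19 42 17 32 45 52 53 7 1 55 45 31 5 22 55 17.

7

Scanning left to right, the best length ending at each element is: 58→1, 11→1, 53→2, 19→2, 42→3, 17→2, 32→3, 45→4, 52→5, 53→6, 7→1, 1→1, 55→7, 45→4, 31→3, 5→2, 22→3, 55→7, 17→3.
So the longest increasing subsequence has length 7, e.g. 11, 19, 42, 45, 52, 53, 55.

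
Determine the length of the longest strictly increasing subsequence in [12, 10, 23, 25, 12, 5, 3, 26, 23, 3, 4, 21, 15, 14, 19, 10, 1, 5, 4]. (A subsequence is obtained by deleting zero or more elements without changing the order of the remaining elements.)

Let dp[i] be the longest increasing subsequence ending at position i. Then dp = [1, 1, 2, 3, 2, 1, 1, 4, 3, 1, 2, 3, 3, 3, 4, 3, 1, 3, 2].
The maximum is 4; one witness is 12, 23, 25, 26 at positions 1,3,4,8.

4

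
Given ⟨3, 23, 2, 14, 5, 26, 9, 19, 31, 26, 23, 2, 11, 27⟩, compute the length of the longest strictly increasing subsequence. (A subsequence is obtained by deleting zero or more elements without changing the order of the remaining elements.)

Let dp[i] be the longest increasing subsequence ending at position i. Then dp = [1, 2, 1, 2, 2, 3, 3, 4, 5, 5, 5, 1, 4, 6].
The maximum is 6; one witness is 3, 5, 9, 19, 26, 27 at positions 1,5,7,8,10,14.

6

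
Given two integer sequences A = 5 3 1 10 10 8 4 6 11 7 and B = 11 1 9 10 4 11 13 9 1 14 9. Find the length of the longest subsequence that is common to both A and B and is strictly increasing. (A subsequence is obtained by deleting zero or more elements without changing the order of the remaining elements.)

3

For each value that appears in both, track the longest common increasing run ending there.
The best achievable length is 3; one witness is 1, 10, 11 (A-positions 3,4,9, B-positions 2,4,6).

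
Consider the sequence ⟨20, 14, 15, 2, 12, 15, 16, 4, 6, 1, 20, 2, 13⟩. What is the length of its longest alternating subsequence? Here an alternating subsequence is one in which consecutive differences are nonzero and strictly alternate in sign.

A longest alternating subsequence is 20, 14, 15, 2, 12, 4, 6, 1, 20, 2, 13 (positions 1,2,3,4,5,8,9,10,11,12,13); its 10 consecutive differences strictly alternate in sign, and length 11 is optimal.

11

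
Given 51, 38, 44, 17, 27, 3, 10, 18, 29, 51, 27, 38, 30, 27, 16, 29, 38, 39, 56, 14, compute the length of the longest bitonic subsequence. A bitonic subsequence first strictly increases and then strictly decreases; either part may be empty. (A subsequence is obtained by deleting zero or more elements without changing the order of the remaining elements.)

One longest bitonic subsequence is 3, 10, 18, 29, 51, 38, 30, 27, 16, 14 (positions 6,7,8,9,10,12,13,14,15,20): it rises to 51 then falls. Length 10 is optimal.

10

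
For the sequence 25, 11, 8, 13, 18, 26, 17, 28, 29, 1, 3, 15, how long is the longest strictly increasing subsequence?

Let dp[i] be the longest increasing subsequence ending at position i. Then dp = [1, 1, 1, 2, 3, 4, 3, 5, 6, 1, 2, 3].
The maximum is 6; one witness is 11, 13, 18, 26, 28, 29 at positions 2,4,5,6,8,9.

6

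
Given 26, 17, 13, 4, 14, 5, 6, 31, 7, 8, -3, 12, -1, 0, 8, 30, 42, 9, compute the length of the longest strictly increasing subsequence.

Scanning left to right, the best length ending at each element is: 26→1, 17→1, 13→1, 4→1, 14→2, 5→2, 6→3, 31→4, 7→4, 8→5, -3→1, 12→6, -1→2, 0→3, 8→5, 30→7, 42→8, 9→6.
So the longest increasing subsequence has length 8, e.g. 4, 5, 6, 7, 8, 12, 30, 42.

8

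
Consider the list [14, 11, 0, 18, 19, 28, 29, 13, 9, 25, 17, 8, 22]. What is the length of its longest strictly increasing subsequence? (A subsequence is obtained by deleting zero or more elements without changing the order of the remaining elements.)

Scanning left to right, the best length ending at each element is: 14→1, 11→1, 0→1, 18→2, 19→3, 28→4, 29→5, 13→2, 9→2, 25→4, 17→3, 8→2, 22→4.
So the longest increasing subsequence has length 5, e.g. 14, 18, 19, 28, 29.

5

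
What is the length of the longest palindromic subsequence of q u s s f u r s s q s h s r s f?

Using dp[i][j] = 2 + dp[i+1][j−1] if the ends match, else max(dp[i+1][j], dp[i][j−1]):
dp[1][16] = 9. A witness is frssqssrf at positions 5,7,8,9,10,11,13,14,16.

9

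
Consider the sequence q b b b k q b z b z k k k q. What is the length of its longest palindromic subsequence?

7

One longest palindromic subsequence is qkzbzkq (positions 1,5,8,9,10,13,14); it reads the same forward and backward, and the interval DP gives dp[1][14] = 7.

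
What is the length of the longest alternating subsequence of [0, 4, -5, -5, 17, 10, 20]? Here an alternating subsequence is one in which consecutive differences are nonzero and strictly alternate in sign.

Track the best alternating length ending on an up-step vs a down-step at each position: up/down = 1/1, 2/1, 1/3, 1/3, 4/1, 4/5, 6/1.
The maximum over both is 6; one such subsequence is 0, 4, -5, 17, 10, 20.

6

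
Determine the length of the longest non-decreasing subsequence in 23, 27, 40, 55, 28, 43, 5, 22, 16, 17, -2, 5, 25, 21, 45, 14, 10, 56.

One longest non-decreasing subsequence is 23, 27, 40, 43, 45, 56 (positions 1,2,3,6,15,18), of length 6; no longer one exists.

6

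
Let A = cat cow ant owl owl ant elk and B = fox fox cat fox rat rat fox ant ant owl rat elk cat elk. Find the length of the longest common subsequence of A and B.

A longest common subsequence is cat, ant, owl, elk (length 4); the LCS DP confirms no longer common subsequence exists.

4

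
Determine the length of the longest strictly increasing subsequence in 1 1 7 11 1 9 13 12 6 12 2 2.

4

Let dp[i] be the longest increasing subsequence ending at position i. Then dp = [1, 1, 2, 3, 1, 3, 4, 4, 2, 4, 2, 2].
The maximum is 4; one witness is 1, 7, 11, 13 at positions 1,3,4,7.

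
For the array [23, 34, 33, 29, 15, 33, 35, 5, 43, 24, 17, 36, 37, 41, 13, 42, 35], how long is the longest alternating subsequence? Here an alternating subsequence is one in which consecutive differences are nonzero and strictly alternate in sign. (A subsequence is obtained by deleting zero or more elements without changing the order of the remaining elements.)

Track the best alternating length ending on an up-step vs a down-step at each position: up/down = 1/1, 2/1, 2/3, 2/3, 1/3, 4/3, 4/1, 1/5, 6/1, 6/7, 6/7, 8/7, 8/7, 8/7, 6/9, 10/7, 10/11.
The maximum over both is 11; one such subsequence is 23, 34, 29, 33, 5, 43, 24, 36, 13, 42, 35.

11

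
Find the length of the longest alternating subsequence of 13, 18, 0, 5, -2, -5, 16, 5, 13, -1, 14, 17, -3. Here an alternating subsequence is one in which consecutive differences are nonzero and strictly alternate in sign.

Track the best alternating length ending on an up-step vs a down-step at each position: up/down = 1/1, 2/1, 1/3, 4/3, 1/5, 1/5, 6/3, 6/7, 8/7, 6/9, 10/7, 10/3, 6/11.
The maximum over both is 11; one such subsequence is 13, 18, 0, 5, -2, 16, 5, 13, -1, 14, -3.

11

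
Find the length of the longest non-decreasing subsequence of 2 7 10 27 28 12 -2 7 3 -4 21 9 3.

Scanning left to right, the best length ending at each element is: 2→1, 7→2, 10→3, 27→4, 28→5, 12→4, -2→1, 7→3, 3→2, -4→1, 21→5, 9→4, 3→3.
So the longest non-decreasing subsequence has length 5, e.g. 2, 7, 10, 27, 28.

5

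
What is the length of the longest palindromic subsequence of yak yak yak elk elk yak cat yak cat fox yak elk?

One longest palindromic subsequence is yak yak yak elk elk yak yak yak (positions 1,2,3,4,5,6,8,11); it reads the same forward and backward, and the interval DP gives dp[1][12] = 8.

8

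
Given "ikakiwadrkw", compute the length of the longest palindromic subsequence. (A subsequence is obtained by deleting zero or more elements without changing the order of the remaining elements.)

Using dp[i][j] = 2 + dp[i+1][j−1] if the ends match, else max(dp[i+1][j], dp[i][j−1]):
dp[1][11] = 5. A witness is kawak at positions 2,3,6,7,10.

5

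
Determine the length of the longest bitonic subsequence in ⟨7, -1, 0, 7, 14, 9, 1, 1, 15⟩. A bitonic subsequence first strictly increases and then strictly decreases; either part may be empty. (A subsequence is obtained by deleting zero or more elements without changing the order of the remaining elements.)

6

One longest bitonic subsequence is -1, 0, 7, 14, 9, 1 (positions 2,3,4,5,6,8): it rises to 14 then falls. Length 6 is optimal.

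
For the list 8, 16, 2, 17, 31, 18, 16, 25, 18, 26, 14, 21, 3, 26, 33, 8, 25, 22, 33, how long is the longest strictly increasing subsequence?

7

One longest increasing subsequence is 8, 16, 17, 18, 25, 26, 33 (positions 1,2,4,6,8,10,15), of length 7; no longer one exists.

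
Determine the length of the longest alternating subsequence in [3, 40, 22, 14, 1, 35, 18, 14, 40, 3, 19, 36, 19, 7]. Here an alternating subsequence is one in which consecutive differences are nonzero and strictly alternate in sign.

A longest alternating subsequence is 3, 40, 22, 35, 18, 40, 3, 36, 19 (positions 1,2,3,6,7,9,10,12,13); its 8 consecutive differences strictly alternate in sign, and length 9 is optimal.

9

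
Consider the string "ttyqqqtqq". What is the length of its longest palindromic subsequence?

Using dp[i][j] = 2 + dp[i+1][j−1] if the ends match, else max(dp[i+1][j], dp[i][j−1]):
dp[1][9] = 5. A witness is qqtqq at positions 4,5,7,8,9.

5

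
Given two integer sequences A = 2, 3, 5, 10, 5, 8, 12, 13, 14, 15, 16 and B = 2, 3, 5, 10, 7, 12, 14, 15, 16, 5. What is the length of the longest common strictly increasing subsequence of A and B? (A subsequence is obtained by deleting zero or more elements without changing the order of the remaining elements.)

A longest common strictly increasing subsequence is 2, 3, 5, 10, 12, 14, 15, 16 (length 8); it appears in order in both A and B, and no longer such subsequence exists.

8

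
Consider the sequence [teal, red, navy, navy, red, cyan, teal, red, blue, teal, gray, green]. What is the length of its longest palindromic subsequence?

Using dp[i][j] = 2 + dp[i+1][j−1] if the ends match, else max(dp[i+1][j], dp[i][j−1]):
dp[1][12] = 6. A witness is teal red navy navy red teal at positions 1,2,3,4,8,10.

6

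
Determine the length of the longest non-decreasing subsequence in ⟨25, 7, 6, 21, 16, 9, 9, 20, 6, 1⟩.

Let dp[i] be the longest non-decreasing subsequence ending at position i. Then dp = [1, 1, 1, 2, 2, 2, 3, 4, 2, 1].
The maximum is 4; one witness is 7, 9, 9, 20 at positions 2,6,7,8.

4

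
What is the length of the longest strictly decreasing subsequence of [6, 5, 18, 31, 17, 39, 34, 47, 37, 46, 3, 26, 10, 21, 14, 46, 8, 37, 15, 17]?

Scanning left to right, the best length ending at each element is: 6→1, 5→2, 18→1, 31→1, 17→2, 39→1, 34→2, 47→1, 37→2, 46→2, 3→3, 26→3, 10→4, 21→4, 14→5, 46→2, 8→6, 37→3, 15→5, 17→5.
So the longest decreasing subsequence has length 6, e.g. 39, 34, 26, 21, 14, 8.

6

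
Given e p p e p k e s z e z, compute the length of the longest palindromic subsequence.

5

One longest palindromic subsequence is eekee (positions 1,4,6,7,10); it reads the same forward and backward, and the interval DP gives dp[1][11] = 5.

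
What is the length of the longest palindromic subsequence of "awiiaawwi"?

4

Using dp[i][j] = 2 + dp[i+1][j−1] if the ends match, else max(dp[i+1][j], dp[i][j−1]):
dp[1][9] = 4. A witness is iwwi at positions 3,7,8,9.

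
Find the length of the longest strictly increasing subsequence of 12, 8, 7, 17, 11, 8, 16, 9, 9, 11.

Let dp[i] be the longest increasing subsequence ending at position i. Then dp = [1, 1, 1, 2, 2, 2, 3, 3, 3, 4].
The maximum is 4; one witness is 7, 8, 9, 11 at positions 3,6,8,10.

4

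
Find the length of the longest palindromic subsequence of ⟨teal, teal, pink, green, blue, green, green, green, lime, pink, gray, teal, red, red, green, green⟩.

8

Using dp[i][j] = 2 + dp[i+1][j−1] if the ends match, else max(dp[i+1][j], dp[i][j−1]):
dp[1][16] = 8. A witness is teal pink green green green green pink teal at positions 2,3,4,6,7,8,10,12.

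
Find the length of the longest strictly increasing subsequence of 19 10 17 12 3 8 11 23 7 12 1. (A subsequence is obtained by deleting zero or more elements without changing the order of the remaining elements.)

One longest increasing subsequence is 3, 8, 11, 23 (positions 5,6,7,8), of length 4; no longer one exists.

4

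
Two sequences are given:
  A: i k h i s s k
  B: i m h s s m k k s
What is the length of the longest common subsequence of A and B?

Backtracking the LCS table gives one alignment: i (A1,B1) → h (A3,B3) → s (A5,B4) → s (A6,B5) → k (A7,B8).
So the longest common subsequence has length 5.

5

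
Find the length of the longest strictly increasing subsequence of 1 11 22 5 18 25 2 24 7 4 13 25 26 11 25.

6

Scanning left to right, the best length ending at each element is: 1→1, 11→2, 22→3, 5→2, 18→3, 25→4, 2→2, 24→4, 7→3, 4→3, 13→4, 25→5, 26→6, 11→4, 25→5.
So the longest increasing subsequence has length 6, e.g. 1, 11, 22, 24, 25, 26.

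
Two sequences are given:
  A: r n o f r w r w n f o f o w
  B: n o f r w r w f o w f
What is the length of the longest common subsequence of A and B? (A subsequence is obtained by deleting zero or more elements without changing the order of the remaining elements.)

10

Backtracking the LCS table gives one alignment: n (A2,B1) → o (A3,B2) → f (A4,B3) → r (A5,B4) → w (A6,B5) → r (A7,B6) → w (A8,B7) → f (A10,B8) → o (A11,B9) → f (A12,B11).
So the longest common subsequence has length 10.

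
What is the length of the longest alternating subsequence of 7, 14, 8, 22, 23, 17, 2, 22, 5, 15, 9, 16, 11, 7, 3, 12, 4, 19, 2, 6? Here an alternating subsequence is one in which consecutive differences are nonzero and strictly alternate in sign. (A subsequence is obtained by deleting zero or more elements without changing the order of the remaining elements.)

16

A longest alternating subsequence is 7, 14, 8, 22, 17, 22, 5, 15, 9, 16, 11, 12, 4, 19, 2, 6 (positions 1,2,3,4,6,8,9,10,11,12,13,16,17,18,19,20); its 15 consecutive differences strictly alternate in sign, and length 16 is optimal.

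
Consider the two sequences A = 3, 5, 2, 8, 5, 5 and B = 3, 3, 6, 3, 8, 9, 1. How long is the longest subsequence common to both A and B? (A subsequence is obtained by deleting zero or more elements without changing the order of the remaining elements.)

Backtracking the LCS table gives one alignment: 3 (A1,B4) → 8 (A4,B5).
So the longest common subsequence has length 2.

2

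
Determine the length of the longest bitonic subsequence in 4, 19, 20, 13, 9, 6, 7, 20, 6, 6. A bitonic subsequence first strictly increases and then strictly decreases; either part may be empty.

7

Let inc[i] be the LIS ending at i and dec[i] the longest strictly decreasing subsequence starting at i. inc = [1, 2, 3, 2, 2, 2, 3, 4, 2, 2], dec = [1, 5, 5, 4, 3, 1, 2, 2, 1, 1].
max_i inc[i]+dec[i]−1 = 7, with one witness 4, 19, 20, 13, 9, 7, 6.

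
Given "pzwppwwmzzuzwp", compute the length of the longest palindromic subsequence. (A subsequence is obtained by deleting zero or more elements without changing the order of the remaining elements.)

8

Using dp[i][j] = 2 + dp[i+1][j−1] if the ends match, else max(dp[i+1][j], dp[i][j−1]):
dp[1][14] = 8. A witness is pzwppwzp at positions 1,2,3,4,5,7,12,14.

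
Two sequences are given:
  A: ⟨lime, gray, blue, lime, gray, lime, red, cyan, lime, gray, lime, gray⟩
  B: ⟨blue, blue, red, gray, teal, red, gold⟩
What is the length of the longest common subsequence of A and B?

3

A longest common subsequence is blue, gray, red (length 3); the LCS DP confirms no longer common subsequence exists.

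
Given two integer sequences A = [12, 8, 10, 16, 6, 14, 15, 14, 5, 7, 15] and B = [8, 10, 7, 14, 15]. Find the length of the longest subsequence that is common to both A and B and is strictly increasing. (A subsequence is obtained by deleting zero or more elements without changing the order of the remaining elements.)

4

For each value that appears in both, track the longest common increasing run ending there.
The best achievable length is 4; one witness is 8, 10, 14, 15 (A-positions 2,3,6,7, B-positions 1,2,4,5).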